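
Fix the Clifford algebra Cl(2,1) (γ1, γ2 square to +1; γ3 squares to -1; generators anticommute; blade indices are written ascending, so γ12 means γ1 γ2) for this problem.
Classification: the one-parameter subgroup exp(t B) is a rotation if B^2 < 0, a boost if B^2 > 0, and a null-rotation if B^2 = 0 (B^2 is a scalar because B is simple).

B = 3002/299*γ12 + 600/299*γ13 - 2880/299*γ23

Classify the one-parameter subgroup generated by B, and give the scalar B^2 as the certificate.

B^2 term by term: the squares give (3002/299)^2*(γ12)^2 + (600/299)^2*(γ13)^2 + (-2880/299)^2*(γ23)^2 = 9012004/89401*(-1) + 360000/89401*(+1) + 8294400/89401*(+1) = -4 (each basis 2-blade squares to minus the product of its generators' squares); cross terms between blades sharing an index anticommute and cancel. So B^2 = -4.
Answer: rotation, certificate B^2 = -4. The scalar -4 is the complete invariant here: its sign names the subgroup type.


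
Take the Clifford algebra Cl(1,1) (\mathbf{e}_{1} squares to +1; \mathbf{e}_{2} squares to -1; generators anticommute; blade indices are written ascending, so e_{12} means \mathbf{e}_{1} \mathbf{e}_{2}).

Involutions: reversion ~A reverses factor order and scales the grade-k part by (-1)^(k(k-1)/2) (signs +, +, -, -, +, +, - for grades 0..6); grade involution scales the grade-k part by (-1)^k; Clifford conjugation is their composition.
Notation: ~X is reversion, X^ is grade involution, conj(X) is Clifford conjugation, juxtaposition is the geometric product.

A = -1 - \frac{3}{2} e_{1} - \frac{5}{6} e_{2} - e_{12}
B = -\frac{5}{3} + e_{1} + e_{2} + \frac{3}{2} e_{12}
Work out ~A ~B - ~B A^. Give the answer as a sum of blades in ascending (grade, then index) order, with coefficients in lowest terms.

first term: -\frac{1}{2} + \frac{7}{4} e_{1} + \frac{59}{36} e_{2} - \frac{5}{6} e_{12}
second term: \frac{23}{6} - \frac{13}{4} e_{1} - \frac{41}{36} e_{2} + \frac{5}{2} e_{12}
Answer: -\frac{13}{3} + 5 e_{1} + \frac{25}{9} e_{2} - \frac{10}{3} e_{12}


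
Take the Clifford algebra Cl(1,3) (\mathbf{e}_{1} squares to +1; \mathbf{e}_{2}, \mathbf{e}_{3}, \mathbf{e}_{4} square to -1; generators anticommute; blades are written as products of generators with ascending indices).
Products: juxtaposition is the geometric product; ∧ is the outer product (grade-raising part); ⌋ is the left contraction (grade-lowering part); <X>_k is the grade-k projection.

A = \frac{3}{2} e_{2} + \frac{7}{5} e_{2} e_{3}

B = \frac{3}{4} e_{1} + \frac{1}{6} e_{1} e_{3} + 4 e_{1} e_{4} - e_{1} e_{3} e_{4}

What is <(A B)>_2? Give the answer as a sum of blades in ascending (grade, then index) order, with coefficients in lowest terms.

step 1: -\frac{163}{120} e_{1} e_{2} + \frac{4}{5} e_{1} e_{2} e_{3} - \frac{23}{5} e_{1} e_{2} e_{4} + \frac{71}{10} e_{1} e_{2} e_{3} e_{4}
step 2: -\frac{163}{120} e_{1} e_{2}
Answer: -\frac{163}{120} e_{1} e_{2}


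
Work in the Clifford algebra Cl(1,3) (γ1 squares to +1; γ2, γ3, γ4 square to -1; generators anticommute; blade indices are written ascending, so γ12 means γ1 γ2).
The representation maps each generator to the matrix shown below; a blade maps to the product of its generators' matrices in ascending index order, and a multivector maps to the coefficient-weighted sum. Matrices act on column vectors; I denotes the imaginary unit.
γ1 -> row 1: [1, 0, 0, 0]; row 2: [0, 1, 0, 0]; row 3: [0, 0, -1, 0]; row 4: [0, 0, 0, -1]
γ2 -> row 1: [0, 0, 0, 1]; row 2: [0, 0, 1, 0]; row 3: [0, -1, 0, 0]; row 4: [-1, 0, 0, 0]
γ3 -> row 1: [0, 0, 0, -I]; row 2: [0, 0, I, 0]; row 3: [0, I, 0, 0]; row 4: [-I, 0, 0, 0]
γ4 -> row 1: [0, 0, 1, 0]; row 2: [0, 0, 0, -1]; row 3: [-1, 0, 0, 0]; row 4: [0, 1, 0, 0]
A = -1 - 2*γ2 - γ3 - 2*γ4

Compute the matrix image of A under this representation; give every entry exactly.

M = (-1)*1 + (-2)*rho(γ2) + (-1)*rho(γ3) + (-2)*rho(γ4), summed entrywise (1 is the identity matrix):
Answer: row 1: [-1, 0, -2, -2 + I]; row 2: [0, -1, -2 - I, 2]; row 3: [2, 2 - I, -1, 0]; row 4: [2 + I, -2, 0, -1]


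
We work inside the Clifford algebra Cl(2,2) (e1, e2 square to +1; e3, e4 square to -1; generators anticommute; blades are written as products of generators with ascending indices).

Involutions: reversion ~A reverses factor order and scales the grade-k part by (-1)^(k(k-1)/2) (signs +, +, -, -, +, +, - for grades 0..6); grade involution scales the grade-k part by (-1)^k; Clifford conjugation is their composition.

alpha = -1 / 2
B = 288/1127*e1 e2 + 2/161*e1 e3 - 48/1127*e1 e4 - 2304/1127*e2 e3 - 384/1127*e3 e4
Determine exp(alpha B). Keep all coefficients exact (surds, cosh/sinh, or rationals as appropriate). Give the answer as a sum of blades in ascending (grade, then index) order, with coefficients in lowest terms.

B^2 term by term: the squares give (288/1127)^2*(e1 e2)^2 + (2/161)^2*(e1 e3)^2 + (-48/1127)^2*(e1 e4)^2 + (-2304/1127)^2*(e2 e3)^2 + (-384/1127)^2*(e3 e4)^2 = 82944/1270129*(-1) + 4/25921*(+1) + 2304/1270129*(+1) + 5308416/1270129*(+1) + 147456/1270129*(-1) = 4 (each basis 2-blade squares to minus the product of its generators' squares); cross terms between blades sharing an index anticommute and cancel; the commuting (index-disjoint) pairs give grade-4 terms 2*c*c'*(blade product), which cancel blade by blade — e1 e2 e3 e4: -221184/1270129 + 221184/1270129 = 0 — confirming B is simple. So B^2 = 4.
B^2 = 4 — the series telescopes hyperbolically here: l = 2, alpha*l = -1, so exp(alpha B) = cosh(-1) + (sinh(-1)/2)*B = cosh(1) + (-sinh(1)/2)*B.
Answer: cosh(1) - 144*sinh(1)/1127*e1 e2 - sinh(1)/161*e1 e3 + 24*sinh(1)/1127*e1 e4 + 1152*sinh(1)/1127*e2 e3 + 192*sinh(1)/1127*e3 e4


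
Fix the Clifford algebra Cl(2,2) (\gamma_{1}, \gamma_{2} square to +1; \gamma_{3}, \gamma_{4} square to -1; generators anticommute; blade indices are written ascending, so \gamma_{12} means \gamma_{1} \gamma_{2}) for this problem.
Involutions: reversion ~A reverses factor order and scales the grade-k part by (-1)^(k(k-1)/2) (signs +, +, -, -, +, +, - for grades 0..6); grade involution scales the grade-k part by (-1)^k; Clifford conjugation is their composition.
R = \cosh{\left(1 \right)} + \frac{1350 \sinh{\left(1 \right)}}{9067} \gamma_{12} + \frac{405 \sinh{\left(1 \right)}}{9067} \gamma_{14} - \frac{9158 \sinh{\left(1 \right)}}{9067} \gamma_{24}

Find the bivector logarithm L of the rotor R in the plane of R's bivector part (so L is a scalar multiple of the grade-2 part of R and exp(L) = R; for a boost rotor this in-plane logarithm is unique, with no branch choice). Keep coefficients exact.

The scalar part of R is \cosh{\left(1 \right)}, which determines |rapidity| via cosh; the sign lives in the bivector part, and pairing them (bivector part over sinh of the rapidity = the plane) gives the unique in-plane L = rapidity * plane.
Concretely: cosh(rapidity) = \cosh{\left(1 \right)} gives rapidity = ±1, and since rapidity/sinh(rapidity) is even the sign is immaterial: L = (rapidity/sinh(rapidity)) * <R>_2 = (\frac{1}{\sinh{\left(1 \right)}}) * <R>_2.
Answer: \frac{1350}{9067} \gamma_{12} + \frac{405}{9067} \gamma_{14} - \frac{9158}{9067} \gamma_{24}


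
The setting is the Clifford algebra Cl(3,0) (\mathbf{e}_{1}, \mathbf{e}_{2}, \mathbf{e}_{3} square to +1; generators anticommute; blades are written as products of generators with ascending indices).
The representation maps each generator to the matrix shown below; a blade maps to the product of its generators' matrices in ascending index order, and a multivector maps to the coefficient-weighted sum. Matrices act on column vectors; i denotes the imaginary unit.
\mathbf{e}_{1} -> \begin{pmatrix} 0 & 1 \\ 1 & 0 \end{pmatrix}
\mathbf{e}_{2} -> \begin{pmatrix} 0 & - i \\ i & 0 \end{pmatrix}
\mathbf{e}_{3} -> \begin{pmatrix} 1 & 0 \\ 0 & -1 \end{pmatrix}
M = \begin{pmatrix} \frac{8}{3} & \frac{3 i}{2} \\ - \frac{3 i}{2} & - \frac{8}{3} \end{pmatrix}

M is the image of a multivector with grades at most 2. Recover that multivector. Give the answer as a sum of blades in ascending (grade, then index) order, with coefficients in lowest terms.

Method: 1, rho(e_{1}), rho(e_{2}), rho(e_{3}) form a trace-orthogonal basis of the 2x2 complex matrices (tr(X Y) = 2 if X = Y, else 0), so M = m0*1 + m1*rho(e_{1}) + m2*rho(e_{2}) + m3*rho(e_{3}) with m0 = tr(M)/2 = 0, m1 = tr(M rho(e_{1}))/2 = 0, m2 = tr(M rho(e_{2}))/2 = - \frac{3}{2}, m3 = tr(M rho(e_{3}))/2 = \frac{8}{3}.
Multiplying table entries, the bivector images are rho(e_{1} e_{2}) = i*rho(e_{3}), rho(e_{1} e_{3}) = -i*rho(e_{2}), rho(e_{2} e_{3}) = i*rho(e_{1}); with real blade coefficients the real parts of m0..m3 are the coefficients of 1, e_{1}, e_{2}, e_{3} and the imaginary parts give the bivectors (e_{2} e_{3}: Im m1, e_{1} e_{3}: -Im m2, e_{1} e_{2}: Im m3).
Answer: -\frac{3}{2} e_{2} + \frac{8}{3} e_{3}


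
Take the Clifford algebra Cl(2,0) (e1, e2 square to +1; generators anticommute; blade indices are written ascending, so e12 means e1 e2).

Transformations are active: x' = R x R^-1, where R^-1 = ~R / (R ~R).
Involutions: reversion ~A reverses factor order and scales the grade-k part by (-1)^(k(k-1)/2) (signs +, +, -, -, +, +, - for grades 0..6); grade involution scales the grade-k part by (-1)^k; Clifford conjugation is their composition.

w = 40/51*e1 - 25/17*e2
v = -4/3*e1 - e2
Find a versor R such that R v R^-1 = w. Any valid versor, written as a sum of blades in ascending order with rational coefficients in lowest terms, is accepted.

Key observation: q(v) = q(w) = 25/9 (sandwiches preserve the norm), so R = v + w = -28/51*e1 - 42/17*e2 works whenever it is invertible — the component of v along it is kept and (v - w)/2 reverses, sending v to w.
Answer: -28/51*e1 - 42/17*e2


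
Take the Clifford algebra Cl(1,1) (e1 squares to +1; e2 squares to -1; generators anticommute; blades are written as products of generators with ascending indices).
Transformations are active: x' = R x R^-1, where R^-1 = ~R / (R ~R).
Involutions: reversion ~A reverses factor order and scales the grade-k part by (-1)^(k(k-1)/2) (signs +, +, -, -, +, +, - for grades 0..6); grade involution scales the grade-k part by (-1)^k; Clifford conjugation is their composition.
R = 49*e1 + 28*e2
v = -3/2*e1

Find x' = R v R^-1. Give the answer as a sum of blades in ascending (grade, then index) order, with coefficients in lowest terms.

~R = 49*e1 + 28*e2, and R ~R = 1617, so R^-1 = ~R / (1617).
R v = -147/2 + 42*e1 e2
Answer: -65/22*e1 - 28/11*e2


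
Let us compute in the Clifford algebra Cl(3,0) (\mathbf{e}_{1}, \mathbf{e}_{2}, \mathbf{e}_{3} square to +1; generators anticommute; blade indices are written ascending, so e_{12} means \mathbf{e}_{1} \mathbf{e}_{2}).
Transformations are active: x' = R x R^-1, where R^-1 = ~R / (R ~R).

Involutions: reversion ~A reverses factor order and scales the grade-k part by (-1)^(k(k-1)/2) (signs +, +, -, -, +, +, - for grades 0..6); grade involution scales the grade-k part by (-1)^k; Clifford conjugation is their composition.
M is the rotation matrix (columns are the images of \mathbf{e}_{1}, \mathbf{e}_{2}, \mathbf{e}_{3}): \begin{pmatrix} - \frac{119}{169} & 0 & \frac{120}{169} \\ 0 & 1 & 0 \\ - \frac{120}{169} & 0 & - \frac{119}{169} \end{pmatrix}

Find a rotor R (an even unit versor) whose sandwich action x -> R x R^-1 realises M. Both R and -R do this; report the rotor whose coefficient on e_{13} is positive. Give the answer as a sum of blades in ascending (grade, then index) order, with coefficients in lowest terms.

Method: write R = a + b12*e_{12} + b13*e_{13} + b23*e_{23} with a^2 + b12^2 + b13^2 + b23^2 = 1 (so R^-1 = ~R). Expanding the columns R e_j ~R gives tr M = 4a^2 - 1 and, from the antisymmetric part, M21 - M12 = -4a*b12, M13 - M31 = 4a*b13, M32 - M23 = -4a*b23.
Here tr M = -\frac{69}{169}, so a^2 = (1 + tr M)/4 = \frac{25}{169} and a = ±\frac{5}{13}. Taking a = \frac{5}{13}: M21 - M12 = 0, M13 - M31 = \frac{240}{169}, M32 - M23 = 0, giving b12 = 0, b13 = \frac{12}{13}, b23 = 0, i.e. R = \frac{5}{13} + \frac{12}{13} e_{13}.
Its e_{13} coefficient is already positive.
Answer: \frac{5}{13} + \frac{12}{13} e_{13}. Note: both R and -R realise this M (trace -\frac{69}{169}); the covering map identifies them, and the e_{13}-coefficient sign is the tie-breaker.


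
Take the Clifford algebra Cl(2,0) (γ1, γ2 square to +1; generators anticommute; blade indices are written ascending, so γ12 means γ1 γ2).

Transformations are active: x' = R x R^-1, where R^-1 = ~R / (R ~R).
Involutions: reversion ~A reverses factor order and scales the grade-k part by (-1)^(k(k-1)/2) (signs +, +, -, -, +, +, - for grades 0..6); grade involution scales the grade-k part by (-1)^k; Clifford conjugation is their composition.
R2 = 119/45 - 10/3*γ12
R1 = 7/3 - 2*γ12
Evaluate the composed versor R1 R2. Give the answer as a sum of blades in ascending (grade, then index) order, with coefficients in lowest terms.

Distribute over the terms of R1 (each basis-blade product reordered to ascending indices, repeated generators contracted through their squares):
(7/3) R2 = 833/135 - 70/9*γ12
(-2*γ12) R2 = -20/3 - 238/45*γ12
Summing the partial products and collecting blades:
Answer: -67/135 - 196/15*γ12


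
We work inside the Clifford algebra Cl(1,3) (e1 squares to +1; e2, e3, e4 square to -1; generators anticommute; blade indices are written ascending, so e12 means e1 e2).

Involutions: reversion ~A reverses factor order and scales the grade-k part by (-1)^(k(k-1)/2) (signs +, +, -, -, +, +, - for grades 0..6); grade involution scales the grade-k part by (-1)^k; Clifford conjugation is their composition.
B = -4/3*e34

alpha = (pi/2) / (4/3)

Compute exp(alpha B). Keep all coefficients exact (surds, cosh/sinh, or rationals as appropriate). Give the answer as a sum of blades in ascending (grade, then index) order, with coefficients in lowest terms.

B^2 = (-4/3)^2*(e34)^2 = 16/9*(-1) = -16/9 (a basis 2-blade squares to minus the product of its generators' squares).
B^2 = -16/9 — the negative square puts this in the circular regime; l = 4/3, alpha*l = pi/2, so exp(alpha B) = cos(pi/2) + (sin(pi/2)/(4/3))*B = 0 + (3/4)*B.
Answer: -e34


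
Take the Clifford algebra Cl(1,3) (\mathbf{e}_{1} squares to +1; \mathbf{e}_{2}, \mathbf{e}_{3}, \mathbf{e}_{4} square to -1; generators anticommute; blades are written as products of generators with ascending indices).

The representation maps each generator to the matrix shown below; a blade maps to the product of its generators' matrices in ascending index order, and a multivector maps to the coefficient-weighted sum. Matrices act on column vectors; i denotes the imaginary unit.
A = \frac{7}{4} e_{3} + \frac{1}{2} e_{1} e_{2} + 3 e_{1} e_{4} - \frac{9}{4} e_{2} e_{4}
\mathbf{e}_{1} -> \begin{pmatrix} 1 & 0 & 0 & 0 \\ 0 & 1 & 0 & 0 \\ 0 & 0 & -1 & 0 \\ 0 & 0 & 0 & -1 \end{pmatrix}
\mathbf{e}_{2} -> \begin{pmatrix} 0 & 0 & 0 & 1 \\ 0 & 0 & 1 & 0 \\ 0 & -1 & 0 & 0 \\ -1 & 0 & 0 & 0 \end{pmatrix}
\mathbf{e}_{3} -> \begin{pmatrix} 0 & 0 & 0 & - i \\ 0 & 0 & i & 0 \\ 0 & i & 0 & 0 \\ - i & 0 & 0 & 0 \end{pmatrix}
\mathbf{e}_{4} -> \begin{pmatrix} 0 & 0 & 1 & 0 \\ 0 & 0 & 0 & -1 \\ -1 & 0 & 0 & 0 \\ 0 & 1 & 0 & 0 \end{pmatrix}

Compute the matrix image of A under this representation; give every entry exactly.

Bivector images (products of the table entries): rho(e_{1} e_{2}) = rho(\mathbf{e}_{1})rho(\mathbf{e}_{2}) = \begin{pmatrix} 0 & 0 & 0 & 1 \\ 0 & 0 & 1 & 0 \\ 0 & 1 & 0 & 0 \\ 1 & 0 & 0 & 0 \end{pmatrix}; rho(e_{1} e_{4}) = rho(\mathbf{e}_{1})rho(\mathbf{e}_{4}) = \begin{pmatrix} 0 & 0 & 1 & 0 \\ 0 & 0 & 0 & -1 \\ 1 & 0 & 0 & 0 \\ 0 & -1 & 0 & 0 \end{pmatrix}; rho(e_{2} e_{4}) = rho(\mathbf{e}_{2})rho(\mathbf{e}_{4}) = \begin{pmatrix} 0 & 1 & 0 & 0 \\ -1 & 0 & 0 & 0 \\ 0 & 0 & 0 & 1 \\ 0 & 0 & -1 & 0 \end{pmatrix}.
M = (\frac{7}{4})*rho(e_{3}) + (\frac{1}{2})*rho(e_{1} e_{2}) + (3)*rho(e_{1} e_{4}) + (-\frac{9}{4})*rho(e_{2} e_{4}), summed entrywise:
Answer: \begin{pmatrix} 0 & - \frac{9}{4} & 3 & \frac{1}{2} - \frac{7 i}{4} \\ \frac{9}{4} & 0 & \frac{1}{2} + \frac{7 i}{4} & -3 \\ 3 & \frac{1}{2} + \frac{7 i}{4} & 0 & - \frac{9}{4} \\ \frac{1}{2} - \frac{7 i}{4} & -3 & \frac{9}{4} & 0 \end{pmatrix}


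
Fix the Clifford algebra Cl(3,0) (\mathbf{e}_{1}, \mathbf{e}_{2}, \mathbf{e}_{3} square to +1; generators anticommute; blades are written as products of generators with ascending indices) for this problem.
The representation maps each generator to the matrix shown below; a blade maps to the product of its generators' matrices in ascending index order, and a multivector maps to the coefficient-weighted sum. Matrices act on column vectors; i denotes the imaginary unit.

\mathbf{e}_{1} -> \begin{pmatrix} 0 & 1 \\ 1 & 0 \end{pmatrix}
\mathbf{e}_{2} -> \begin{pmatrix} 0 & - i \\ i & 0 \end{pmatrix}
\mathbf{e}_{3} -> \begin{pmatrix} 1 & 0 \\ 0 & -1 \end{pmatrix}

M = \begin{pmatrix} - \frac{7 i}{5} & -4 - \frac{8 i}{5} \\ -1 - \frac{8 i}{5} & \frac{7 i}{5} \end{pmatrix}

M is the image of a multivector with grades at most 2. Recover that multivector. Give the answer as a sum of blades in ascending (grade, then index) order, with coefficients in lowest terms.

Method: 1, rho(e_{1}), rho(e_{2}), rho(e_{3}) form a trace-orthogonal basis of the 2x2 complex matrices (tr(X Y) = 2 if X = Y, else 0), so M = m0*1 + m1*rho(e_{1}) + m2*rho(e_{2}) + m3*rho(e_{3}) with m0 = tr(M)/2 = 0, m1 = tr(M rho(e_{1}))/2 = - \frac{5}{2} - \frac{8 i}{5}, m2 = tr(M rho(e_{2}))/2 = - \frac{3 i}{2}, m3 = tr(M rho(e_{3}))/2 = - \frac{7 i}{5}.
Multiplying table entries, the bivector images are rho(e_{1} e_{2}) = i*rho(e_{3}), rho(e_{1} e_{3}) = -i*rho(e_{2}), rho(e_{2} e_{3}) = i*rho(e_{1}); with real blade coefficients the real parts of m0..m3 are the coefficients of 1, e_{1}, e_{2}, e_{3} and the imaginary parts give the bivectors (e_{2} e_{3}: Im m1, e_{1} e_{3}: -Im m2, e_{1} e_{2}: Im m3).
Answer: -\frac{5}{2} e_{1} - \frac{7}{5} e_{1} e_{2} + \frac{3}{2} e_{1} e_{3} - \frac{8}{5} e_{2} e_{3}


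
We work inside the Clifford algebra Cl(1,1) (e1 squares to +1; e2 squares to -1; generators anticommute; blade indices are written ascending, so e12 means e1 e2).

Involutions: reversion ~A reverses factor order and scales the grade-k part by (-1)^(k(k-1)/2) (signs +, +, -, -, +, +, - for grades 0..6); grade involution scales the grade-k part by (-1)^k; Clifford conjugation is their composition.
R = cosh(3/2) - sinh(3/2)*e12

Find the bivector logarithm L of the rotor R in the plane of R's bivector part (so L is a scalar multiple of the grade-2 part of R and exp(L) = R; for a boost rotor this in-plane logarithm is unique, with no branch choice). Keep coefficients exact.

The scalar part of R is cosh(3/2), which determines |rapidity| via cosh; the sign lives in the bivector part, and pairing them (bivector part over sinh of the rapidity = the plane) gives the unique in-plane L = rapidity * plane.
Concretely: cosh(rapidity) = cosh(3/2) gives rapidity = ±3/2, and since rapidity/sinh(rapidity) is even the sign is immaterial: L = (rapidity/sinh(rapidity)) * <R>_2 = (3/(2*sinh(3/2))) * <R>_2.
Answer: -3/2*e12


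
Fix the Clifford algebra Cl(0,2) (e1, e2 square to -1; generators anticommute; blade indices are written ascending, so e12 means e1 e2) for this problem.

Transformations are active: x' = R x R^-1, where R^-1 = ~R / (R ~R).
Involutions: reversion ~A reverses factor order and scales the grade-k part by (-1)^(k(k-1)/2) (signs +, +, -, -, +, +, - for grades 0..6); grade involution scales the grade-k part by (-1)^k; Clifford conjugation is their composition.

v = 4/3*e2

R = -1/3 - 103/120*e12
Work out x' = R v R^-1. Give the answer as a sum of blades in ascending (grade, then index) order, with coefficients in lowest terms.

~R = -1/3 + 103/120*e12, and R ~R = 12209/14400, so R^-1 = ~R / (12209/14400).
R v = 103/90*e1 - 4/9*e2
Answer: -32960/36627*e1 - 12012/12209*e2


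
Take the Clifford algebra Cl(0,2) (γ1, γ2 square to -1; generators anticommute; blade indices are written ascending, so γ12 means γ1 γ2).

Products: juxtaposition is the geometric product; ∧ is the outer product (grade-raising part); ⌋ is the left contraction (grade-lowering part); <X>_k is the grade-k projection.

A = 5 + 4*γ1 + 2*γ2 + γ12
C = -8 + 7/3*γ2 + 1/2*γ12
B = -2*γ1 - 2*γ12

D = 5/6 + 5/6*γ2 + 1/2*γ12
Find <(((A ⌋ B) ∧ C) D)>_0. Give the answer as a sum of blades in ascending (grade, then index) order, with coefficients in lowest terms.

step 1: 10 - 14*γ1 + 8*γ2 - 10*γ12
step 2: -80 + 112*γ1 - 122/3*γ2 + 157/3*γ12
step 3: -1061/18 + 529/18*γ1 - 1409/9*γ2 + 1745/18*γ12
step 4: -1061/18
Answer: -1061/18


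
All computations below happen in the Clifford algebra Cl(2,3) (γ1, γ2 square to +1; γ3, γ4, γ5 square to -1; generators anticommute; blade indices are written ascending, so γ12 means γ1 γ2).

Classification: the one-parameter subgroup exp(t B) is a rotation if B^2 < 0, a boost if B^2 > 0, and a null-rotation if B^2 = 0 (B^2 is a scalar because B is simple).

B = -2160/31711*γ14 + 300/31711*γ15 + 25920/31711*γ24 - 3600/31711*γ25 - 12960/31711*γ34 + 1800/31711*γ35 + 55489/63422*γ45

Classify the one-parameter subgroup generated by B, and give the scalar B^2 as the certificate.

B^2 term by term: the squares give (-2160/31711)^2*(γ14)^2 + (300/31711)^2*(γ15)^2 + (25920/31711)^2*(γ24)^2 + (-3600/31711)^2*(γ25)^2 + (-12960/31711)^2*(γ34)^2 + (1800/31711)^2*(γ35)^2 + (55489/63422)^2*(γ45)^2 = 4665600/1005587521*(+1) + 90000/1005587521*(+1) + 671846400/1005587521*(+1) + 12960000/1005587521*(+1) + 167961600/1005587521*(-1) + 3240000/1005587521*(-1) + 3079029121/4022350084*(-1) = -1/4 (each basis 2-blade squares to minus the product of its generators' squares); cross terms between blades sharing an index anticommute and cancel; the commuting (index-disjoint) pairs give grade-4 terms 2*c*c'*(blade product), which cancel blade by blade — γ1245: -15552000/1005587521 + 15552000/1005587521 = 0; γ1345: 7776000/1005587521 - 7776000/1005587521 = 0; γ2345: -93312000/1005587521 + 93312000/1005587521 = 0 — confirming B is simple. So B^2 = -1/4.
Answer: rotation, certificate B^2 = -1/4. Note: conjugating B changes its blade decomposition but never the scalar B^2 = -1/4, whose sign settles the classification.


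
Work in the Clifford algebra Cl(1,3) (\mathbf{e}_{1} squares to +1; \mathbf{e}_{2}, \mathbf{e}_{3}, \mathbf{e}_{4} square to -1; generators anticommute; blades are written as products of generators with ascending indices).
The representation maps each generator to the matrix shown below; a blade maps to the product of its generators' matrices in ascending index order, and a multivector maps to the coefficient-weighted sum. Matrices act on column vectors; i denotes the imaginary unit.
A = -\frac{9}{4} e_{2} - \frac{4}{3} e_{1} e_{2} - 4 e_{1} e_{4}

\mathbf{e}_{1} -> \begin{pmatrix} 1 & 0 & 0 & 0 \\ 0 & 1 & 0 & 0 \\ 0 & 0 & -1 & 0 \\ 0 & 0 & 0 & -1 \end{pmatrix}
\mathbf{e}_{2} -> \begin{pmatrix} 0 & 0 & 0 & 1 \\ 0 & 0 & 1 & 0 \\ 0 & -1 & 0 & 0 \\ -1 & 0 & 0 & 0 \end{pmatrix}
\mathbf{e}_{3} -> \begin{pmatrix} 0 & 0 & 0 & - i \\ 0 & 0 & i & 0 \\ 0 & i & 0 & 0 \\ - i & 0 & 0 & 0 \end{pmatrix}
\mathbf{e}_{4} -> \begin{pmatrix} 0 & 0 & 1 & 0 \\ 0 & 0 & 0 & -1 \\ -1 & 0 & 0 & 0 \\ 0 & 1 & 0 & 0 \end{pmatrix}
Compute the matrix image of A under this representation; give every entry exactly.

Bivector images (products of the table entries): rho(e_{1} e_{2}) = rho(\mathbf{e}_{1})rho(\mathbf{e}_{2}) = \begin{pmatrix} 0 & 0 & 0 & 1 \\ 0 & 0 & 1 & 0 \\ 0 & 1 & 0 & 0 \\ 1 & 0 & 0 & 0 \end{pmatrix}; rho(e_{1} e_{4}) = rho(\mathbf{e}_{1})rho(\mathbf{e}_{4}) = \begin{pmatrix} 0 & 0 & 1 & 0 \\ 0 & 0 & 0 & -1 \\ 1 & 0 & 0 & 0 \\ 0 & -1 & 0 & 0 \end{pmatrix}.
M = (-\frac{9}{4})*rho(e_{2}) + (-\frac{4}{3})*rho(e_{1} e_{2}) + (-4)*rho(e_{1} e_{4}), summed entrywise:
Answer: \begin{pmatrix} 0 & 0 & -4 & - \frac{43}{12} \\ 0 & 0 & - \frac{43}{12} & 4 \\ -4 & \frac{11}{12} & 0 & 0 \\ \frac{11}{12} & 4 & 0 & 0 \end{pmatrix}


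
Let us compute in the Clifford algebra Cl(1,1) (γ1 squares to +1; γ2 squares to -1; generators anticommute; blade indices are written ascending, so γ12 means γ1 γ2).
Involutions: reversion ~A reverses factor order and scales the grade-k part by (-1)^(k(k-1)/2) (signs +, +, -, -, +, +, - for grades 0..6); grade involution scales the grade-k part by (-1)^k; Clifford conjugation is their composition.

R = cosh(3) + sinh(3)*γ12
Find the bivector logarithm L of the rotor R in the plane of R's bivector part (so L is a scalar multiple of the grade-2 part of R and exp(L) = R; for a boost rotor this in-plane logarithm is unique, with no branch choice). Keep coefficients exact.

The scalar part of R is cosh(3), giving the rapidity magnitude (cosh is even); the bivector part supplies orientation, its quotient by sinh of the rapidity is the plane, and L = rapidity * plane — unique in that plane, since flipping both signs leaves L unchanged.
Concretely: cosh(rapidity) = cosh(3) gives rapidity = ±3, and since rapidity/sinh(rapidity) is even the sign is immaterial: L = (rapidity/sinh(rapidity)) * <R>_2 = (3/sinh(3)) * <R>_2.
Answer: 3*γ12


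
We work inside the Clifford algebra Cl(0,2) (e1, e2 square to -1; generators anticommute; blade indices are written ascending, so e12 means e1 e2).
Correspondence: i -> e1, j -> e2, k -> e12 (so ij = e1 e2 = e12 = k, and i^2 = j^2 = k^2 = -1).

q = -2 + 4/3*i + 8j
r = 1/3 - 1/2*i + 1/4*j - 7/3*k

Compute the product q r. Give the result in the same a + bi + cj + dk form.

In blades: q = -2 + 4/3*e1 + 8*e2, r = 1/3 - 1/2*e1 + 1/4*e2 - 7/3*e12.
Distribute q over r term by term (generator squares from the signature, products reordered to ascending indices): (-2)*r = -2/3 + e1 - 1/2*e2 + 14/3*e12; (4/3*e1)*r = 2/3 + 4/9*e1 + 28/9*e2 + 1/3*e12; (8*e2)*r = -2 - 56/3*e1 + 8/3*e2 + 4*e12.
Sum: -2 - 155/9*e1 + 95/18*e2 + 9*e12; translating back through the correspondence:
Answer: -2 - 155/9*i + 95/18*j + 9k


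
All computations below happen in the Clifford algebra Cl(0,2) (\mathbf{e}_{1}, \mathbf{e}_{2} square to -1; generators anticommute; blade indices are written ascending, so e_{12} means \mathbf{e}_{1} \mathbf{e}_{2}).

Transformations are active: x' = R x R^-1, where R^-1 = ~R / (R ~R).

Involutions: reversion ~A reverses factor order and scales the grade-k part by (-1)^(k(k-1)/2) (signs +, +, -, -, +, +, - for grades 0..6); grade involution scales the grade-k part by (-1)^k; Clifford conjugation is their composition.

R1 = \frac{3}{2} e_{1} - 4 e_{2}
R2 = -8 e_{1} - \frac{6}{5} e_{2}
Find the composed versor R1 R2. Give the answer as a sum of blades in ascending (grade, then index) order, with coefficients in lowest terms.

Distribute over the terms of R1 (each basis-blade product reordered to ascending indices, repeated generators contracted through their squares):
(\frac{3}{2} e_{1}) R2 = 12 - \frac{9}{5} e_{12}
(-4 e_{2}) R2 = -\frac{24}{5} - 32 e_{12}
Summing the partial products and collecting blades:
Answer: \frac{36}{5} - \frac{169}{5} e_{12}


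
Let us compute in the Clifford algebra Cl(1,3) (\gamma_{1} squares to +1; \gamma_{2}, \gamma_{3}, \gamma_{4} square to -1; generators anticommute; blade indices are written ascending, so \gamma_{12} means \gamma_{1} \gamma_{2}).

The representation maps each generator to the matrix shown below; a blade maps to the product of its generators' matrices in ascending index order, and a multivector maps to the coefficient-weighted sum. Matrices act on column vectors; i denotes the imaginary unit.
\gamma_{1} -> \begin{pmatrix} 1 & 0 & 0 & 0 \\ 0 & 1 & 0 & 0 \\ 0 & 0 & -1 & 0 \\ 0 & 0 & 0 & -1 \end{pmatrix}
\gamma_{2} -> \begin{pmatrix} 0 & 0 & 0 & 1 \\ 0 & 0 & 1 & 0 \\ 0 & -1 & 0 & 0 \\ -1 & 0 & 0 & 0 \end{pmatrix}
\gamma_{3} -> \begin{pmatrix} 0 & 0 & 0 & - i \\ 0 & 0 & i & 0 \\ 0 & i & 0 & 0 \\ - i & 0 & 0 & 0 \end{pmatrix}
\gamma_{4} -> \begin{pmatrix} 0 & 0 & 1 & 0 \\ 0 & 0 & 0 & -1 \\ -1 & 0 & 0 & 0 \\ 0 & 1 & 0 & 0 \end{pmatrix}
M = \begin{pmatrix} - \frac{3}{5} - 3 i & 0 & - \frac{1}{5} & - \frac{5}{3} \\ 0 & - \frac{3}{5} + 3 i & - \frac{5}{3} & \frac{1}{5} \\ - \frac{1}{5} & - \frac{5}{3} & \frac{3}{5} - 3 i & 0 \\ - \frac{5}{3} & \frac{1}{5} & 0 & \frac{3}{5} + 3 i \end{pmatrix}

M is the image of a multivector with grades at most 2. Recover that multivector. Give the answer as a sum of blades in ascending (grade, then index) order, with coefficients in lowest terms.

Method: the blade images are trace-orthogonal — tr(rho(e_A) rho(e_B)^-1) = 4 if A = B and 0 otherwise — and rho(e_A)^-1 = (e_A)^2 * rho(e_A) with (e_A)^2 = +1 or -1, so the coefficient of e_A in the preimage is (e_A)^2 * tr(M rho(e_A))/4.
Nonzero projections over blades of grade <= 2: \gamma_{1}: (\gamma_{1})^2 = +1, tr(M rho(\gamma_{1})) = - \frac{12}{5}, coefficient -\frac{3}{5}; \gamma_{12}: (\gamma_{12})^2 = +1, tr(M rho(\gamma_{12})) = - \frac{20}{3}, coefficient -\frac{5}{3}; \gamma_{14}: (\gamma_{14})^2 = +1, tr(M rho(\gamma_{14})) = - \frac{4}{5}, coefficient -\frac{1}{5}; \gamma_{23}: (\gamma_{23})^2 = -1, tr(M rho(\gamma_{23})) = -12, coefficient 3. Every other blade of grade <= 2 projects to 0.
Answer: -\frac{3}{5} \gamma_{1} - \frac{5}{3} \gamma_{12} - \frac{1}{5} \gamma_{14} + 3 \gamma_{23}


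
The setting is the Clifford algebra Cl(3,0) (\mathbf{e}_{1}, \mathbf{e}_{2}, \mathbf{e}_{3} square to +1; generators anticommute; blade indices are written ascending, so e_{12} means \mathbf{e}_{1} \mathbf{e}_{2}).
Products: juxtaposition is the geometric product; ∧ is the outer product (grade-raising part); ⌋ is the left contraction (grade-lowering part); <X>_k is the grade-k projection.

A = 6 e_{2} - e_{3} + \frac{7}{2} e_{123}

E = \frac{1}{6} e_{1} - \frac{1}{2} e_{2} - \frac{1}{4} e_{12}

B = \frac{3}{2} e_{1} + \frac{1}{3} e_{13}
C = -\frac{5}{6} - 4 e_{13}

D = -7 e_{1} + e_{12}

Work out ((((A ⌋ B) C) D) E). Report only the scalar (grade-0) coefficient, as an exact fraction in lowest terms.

step 1: \frac{1}{3} e_{1}
step 2: -\frac{5}{18} e_{1} - \frac{4}{3} e_{3}
step 3: \frac{35}{18} - \frac{5}{18} e_{2} - \frac{28}{3} e_{13} - \frac{4}{3} e_{123}
step 4: \frac{5}{36} + \frac{55}{216} e_{1} - \frac{35}{36} e_{2} + \frac{11}{9} e_{3} - \frac{95}{216} e_{12} - \frac{2}{3} e_{13} + \frac{19}{9} e_{23} - \frac{14}{3} e_{123}
Answer: \frac{5}{36}


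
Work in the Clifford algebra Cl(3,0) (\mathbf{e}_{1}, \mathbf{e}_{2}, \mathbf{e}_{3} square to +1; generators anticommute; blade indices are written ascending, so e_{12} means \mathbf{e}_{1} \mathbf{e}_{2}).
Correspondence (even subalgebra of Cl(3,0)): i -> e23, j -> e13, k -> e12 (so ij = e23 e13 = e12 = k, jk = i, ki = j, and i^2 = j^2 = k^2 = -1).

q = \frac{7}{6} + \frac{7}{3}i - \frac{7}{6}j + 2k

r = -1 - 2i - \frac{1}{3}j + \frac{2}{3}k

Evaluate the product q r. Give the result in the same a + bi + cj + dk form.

In blades: q = \frac{7}{6} + 2 e_{12} - \frac{7}{6} e_{13} + \frac{7}{3} e_{23}, r = -1 + \frac{2}{3} e_{12} - \frac{1}{3} e_{13} - 2 e_{23}.
Distribute q over r term by term (generator squares from the signature, products reordered to ascending indices): (\frac{7}{6})*r = -\frac{7}{6} + \frac{7}{9} e_{12} - \frac{7}{18} e_{13} - \frac{7}{3} e_{23}; (2 e_{12})*r = -\frac{4}{3} - 2 e_{12} - 4 e_{13} + \frac{2}{3} e_{23}; (-\frac{7}{6} e_{13})*r = -\frac{7}{18} - \frac{7}{3} e_{12} + \frac{7}{6} e_{13} - \frac{7}{9} e_{23}; (\frac{7}{3} e_{23})*r = \frac{14}{3} - \frac{7}{9} e_{12} - \frac{14}{9} e_{13} - \frac{7}{3} e_{23}.
Sum: \frac{16}{9} - \frac{13}{3} e_{12} - \frac{43}{9} e_{13} - \frac{43}{9} e_{23}; translating back through the correspondence:
Answer: \frac{16}{9} - \frac{43}{9}i - \frac{43}{9}j - \frac{13}{3}k


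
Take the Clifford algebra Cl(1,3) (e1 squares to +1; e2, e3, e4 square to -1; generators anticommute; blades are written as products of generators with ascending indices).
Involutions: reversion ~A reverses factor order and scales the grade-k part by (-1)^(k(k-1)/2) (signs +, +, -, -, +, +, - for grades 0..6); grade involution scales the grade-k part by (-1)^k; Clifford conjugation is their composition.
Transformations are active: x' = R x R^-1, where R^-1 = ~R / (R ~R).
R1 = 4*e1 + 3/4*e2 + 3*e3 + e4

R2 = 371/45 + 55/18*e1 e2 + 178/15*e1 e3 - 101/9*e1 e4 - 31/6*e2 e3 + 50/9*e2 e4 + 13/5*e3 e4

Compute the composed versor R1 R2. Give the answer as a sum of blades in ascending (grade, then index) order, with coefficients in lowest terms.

Distribute over the terms of R1 (each basis-blade product reordered to ascending indices, repeated generators contracted through their squares):
(4*e1) R2 = 1484/45*e1 + 110/9*e2 + 712/15*e3 - 404/9*e4 - 62/3*e1 e2 e3 + 200/9*e1 e2 e4 + 52/5*e1 e3 e4
(3/4*e2) R2 = 55/24*e1 + 371/60*e2 + 31/8*e3 - 25/6*e4 - 89/10*e1 e2 e3 + 101/12*e1 e2 e4 + 39/20*e2 e3 e4
(3*e3) R2 = 178/5*e1 - 31/2*e2 + 371/15*e3 - 39/5*e4 + 55/6*e1 e2 e3 + 101/3*e1 e3 e4 - 50/3*e2 e3 e4
(e4) R2 = -101/9*e1 + 50/9*e2 + 13/5*e3 + 371/45*e4 + 55/18*e1 e2 e4 + 178/15*e1 e3 e4 - 31/6*e2 e3 e4
Summing the partial products and collecting blades:
Answer: 21473/360*e1 + 1523/180*e2 + 3147/40*e3 - 875/18*e4 - 102/5*e1 e2 e3 + 1213/36*e1 e2 e4 + 839/15*e1 e3 e4 - 1193/60*e2 e3 e4


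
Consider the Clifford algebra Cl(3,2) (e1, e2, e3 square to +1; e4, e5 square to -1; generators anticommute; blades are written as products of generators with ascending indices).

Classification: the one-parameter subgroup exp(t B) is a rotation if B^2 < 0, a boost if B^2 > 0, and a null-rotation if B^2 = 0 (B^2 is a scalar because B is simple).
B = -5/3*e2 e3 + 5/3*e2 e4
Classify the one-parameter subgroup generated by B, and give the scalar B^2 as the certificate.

B^2 term by term: the squares give (-5/3)^2*(e2 e3)^2 + (5/3)^2*(e2 e4)^2 = 25/9*(-1) + 25/9*(+1) = 0 (each basis 2-blade squares to minus the product of its generators' squares); cross terms between blades sharing an index anticommute and cancel. So B^2 = 0.
Answer: null-rotation, certificate B^2 = 0. Because 0 is invariant under every versor sandwich, the classification follows from its sign alone.


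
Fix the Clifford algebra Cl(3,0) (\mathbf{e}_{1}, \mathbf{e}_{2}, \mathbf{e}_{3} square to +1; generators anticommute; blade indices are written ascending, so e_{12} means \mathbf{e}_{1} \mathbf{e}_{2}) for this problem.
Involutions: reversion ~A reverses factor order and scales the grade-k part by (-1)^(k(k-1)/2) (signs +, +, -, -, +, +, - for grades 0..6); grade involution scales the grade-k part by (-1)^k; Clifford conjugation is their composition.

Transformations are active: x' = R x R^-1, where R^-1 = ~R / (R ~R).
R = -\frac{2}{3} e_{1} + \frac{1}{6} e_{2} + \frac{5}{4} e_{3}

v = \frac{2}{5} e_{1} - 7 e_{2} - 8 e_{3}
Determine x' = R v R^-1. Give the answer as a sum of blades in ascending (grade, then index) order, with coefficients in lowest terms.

~R = -\frac{2}{3} e_{1} + \frac{1}{6} e_{2} + \frac{5}{4} e_{3}, and R ~R = \frac{293}{144}, so R^-1 = ~R / (\frac{293}{144}).
R v = -\frac{343}{30} + \frac{23}{5} e_{12} + \frac{29}{6} e_{13} + \frac{89}{12} e_{23}
Answer: \frac{2078}{293} e_{1} + \frac{7511}{1465} e_{2} - \frac{1772}{293} e_{3}


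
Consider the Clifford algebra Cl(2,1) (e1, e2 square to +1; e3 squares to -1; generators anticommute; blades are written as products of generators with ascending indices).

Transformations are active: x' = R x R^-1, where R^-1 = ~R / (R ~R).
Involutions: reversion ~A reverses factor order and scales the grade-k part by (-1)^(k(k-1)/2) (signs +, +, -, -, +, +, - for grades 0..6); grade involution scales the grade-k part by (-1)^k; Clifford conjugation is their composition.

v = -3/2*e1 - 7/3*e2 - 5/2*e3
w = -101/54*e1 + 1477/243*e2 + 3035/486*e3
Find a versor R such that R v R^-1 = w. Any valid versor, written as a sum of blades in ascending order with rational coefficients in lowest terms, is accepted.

Key observation: q(v) = q(w) = 13/9 (sandwiches preserve the norm), so R = v + w = -91/27*e1 + 910/243*e2 + 910/243*e3 works whenever it is invertible — the component of v along it is kept and (v - w)/2 reverses, sending v to w.
Answer: -91/27*e1 + 910/243*e2 + 910/243*e3


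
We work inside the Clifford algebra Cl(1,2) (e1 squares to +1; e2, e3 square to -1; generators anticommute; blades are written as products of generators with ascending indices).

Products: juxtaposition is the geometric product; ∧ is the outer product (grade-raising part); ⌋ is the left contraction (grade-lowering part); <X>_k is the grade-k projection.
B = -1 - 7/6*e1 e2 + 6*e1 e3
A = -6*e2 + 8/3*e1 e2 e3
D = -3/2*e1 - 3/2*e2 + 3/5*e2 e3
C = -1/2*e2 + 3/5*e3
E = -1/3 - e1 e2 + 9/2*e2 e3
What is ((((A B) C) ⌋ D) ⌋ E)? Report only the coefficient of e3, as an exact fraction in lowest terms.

step 1: 7*e1 - 10*e2 - 28/9*e3 + 100/3*e1 e2 e3
step 2: -47/15 - 47/2*e1 e2 - 187/15*e1 e3 - 68/9*e2 e3
step 3: 68/15 + 47/10*e1 + 47/10*e2 - 47/25*e2 e3
step 4: 3127/450 - 47/10*e1 - 47/10*e2 - 423/20*e3 - 68/15*e1 e2 + 102/5*e2 e3
Answer: -423/20


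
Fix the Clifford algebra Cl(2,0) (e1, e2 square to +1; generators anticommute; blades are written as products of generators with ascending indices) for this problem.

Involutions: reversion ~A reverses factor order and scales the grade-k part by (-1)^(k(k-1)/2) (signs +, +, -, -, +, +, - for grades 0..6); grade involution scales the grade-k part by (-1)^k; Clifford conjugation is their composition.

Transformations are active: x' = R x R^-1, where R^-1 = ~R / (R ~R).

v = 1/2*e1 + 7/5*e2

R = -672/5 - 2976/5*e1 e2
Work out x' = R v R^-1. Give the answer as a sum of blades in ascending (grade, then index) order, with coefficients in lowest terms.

~R = -672/5 + 2976/5*e1 e2, and R ~R = 1861632/5, so R^-1 = ~R / (1861632/5).
R v = -22512/25*e1 + 2736/25*e2
Answer: 379/2525*e1 - 7469/5050*e2


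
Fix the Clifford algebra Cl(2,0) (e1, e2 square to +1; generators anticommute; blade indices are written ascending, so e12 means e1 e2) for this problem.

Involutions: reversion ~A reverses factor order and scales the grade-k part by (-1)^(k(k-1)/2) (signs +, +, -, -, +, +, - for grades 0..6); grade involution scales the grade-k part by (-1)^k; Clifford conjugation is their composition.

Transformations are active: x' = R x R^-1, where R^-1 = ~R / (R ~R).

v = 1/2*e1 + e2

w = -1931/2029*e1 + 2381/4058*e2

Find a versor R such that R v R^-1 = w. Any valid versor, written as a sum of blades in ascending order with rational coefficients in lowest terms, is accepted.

R = v + w = -1833/4058*e1 + 6439/4058*e2 works: the equal norms (5/4) guarantee its sandwich swaps v into w.
Answer: -1833/4058*e1 + 6439/4058*e2


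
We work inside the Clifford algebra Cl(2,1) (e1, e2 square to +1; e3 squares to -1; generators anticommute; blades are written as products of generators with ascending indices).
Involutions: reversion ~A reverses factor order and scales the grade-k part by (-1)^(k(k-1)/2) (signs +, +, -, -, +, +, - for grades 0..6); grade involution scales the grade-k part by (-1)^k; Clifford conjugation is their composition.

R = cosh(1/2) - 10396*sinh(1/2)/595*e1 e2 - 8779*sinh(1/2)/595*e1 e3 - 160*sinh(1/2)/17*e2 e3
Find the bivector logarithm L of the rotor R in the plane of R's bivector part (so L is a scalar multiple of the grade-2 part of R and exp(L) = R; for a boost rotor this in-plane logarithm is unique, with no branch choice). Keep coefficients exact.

The scalar part of R is cosh(1/2), which determines |rapidity| via cosh; the sign lives in the bivector part, and pairing them (bivector part over sinh of the rapidity = the plane) gives the unique in-plane L = rapidity * plane.
Concretely: cosh(rapidity) = cosh(1/2) gives rapidity = ±1/2, and since rapidity/sinh(rapidity) is even the sign is immaterial: L = (rapidity/sinh(rapidity)) * <R>_2 = (1/(2*sinh(1/2))) * <R>_2.
Answer: -5198/595*e1 e2 - 8779/1190*e1 e3 - 80/17*e2 e3


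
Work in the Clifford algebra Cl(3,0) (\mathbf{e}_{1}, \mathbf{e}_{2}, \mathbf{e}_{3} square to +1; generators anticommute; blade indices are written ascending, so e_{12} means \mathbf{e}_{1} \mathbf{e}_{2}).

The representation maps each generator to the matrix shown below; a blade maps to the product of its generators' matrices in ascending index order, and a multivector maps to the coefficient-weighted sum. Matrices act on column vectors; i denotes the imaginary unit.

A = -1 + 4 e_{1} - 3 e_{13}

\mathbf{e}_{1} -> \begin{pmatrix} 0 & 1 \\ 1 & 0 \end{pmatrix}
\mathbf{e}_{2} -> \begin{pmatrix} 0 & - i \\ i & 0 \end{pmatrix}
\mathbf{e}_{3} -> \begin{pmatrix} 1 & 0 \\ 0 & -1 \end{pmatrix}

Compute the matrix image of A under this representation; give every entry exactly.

Bivector images (products of the table entries): rho(e_{13}) = rho(\mathbf{e}_{1})rho(\mathbf{e}_{3}) = \begin{pmatrix} 0 & -1 \\ 1 & 0 \end{pmatrix}.
M = (-1)*1 + (4)*rho(e_{1}) + (-3)*rho(e_{13}), summed entrywise (1 is the identity matrix):
Answer: \begin{pmatrix} -1 & 7 \\ 1 & -1 \end{pmatrix}
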